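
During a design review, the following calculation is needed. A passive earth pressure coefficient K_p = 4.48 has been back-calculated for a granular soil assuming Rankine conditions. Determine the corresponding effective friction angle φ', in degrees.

K_p = (1+sin φ)/(1−sin φ) ⇒ sin φ = (K_p − 1)/(K_p + 1) = 0.6350.
φ = arcsin(0.6350) = 39.42°.

39.4°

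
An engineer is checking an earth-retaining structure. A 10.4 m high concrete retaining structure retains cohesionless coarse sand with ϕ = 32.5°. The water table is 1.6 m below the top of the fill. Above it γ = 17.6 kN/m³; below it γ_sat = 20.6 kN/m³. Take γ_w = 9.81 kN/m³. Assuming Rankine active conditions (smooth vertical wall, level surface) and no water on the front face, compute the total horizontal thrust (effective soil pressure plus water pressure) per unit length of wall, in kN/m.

587 kN/m

K_a = tan²(45° − φ/2) = 0.3010.
γ' = 20.6 − 9.81 = 10.79 kN/m³. Depth below WT = 8.8 m.
σ'_h at WT = K_a γ d_w = 8.476 kPa; at base = 8.476 + K_a γ' × 8.8 = 37.05 kPa.
P₁ (0–1.6 m) = ½×8.476×1.6 = 6.781. P₂ (1.6–10.4 m) = ½(8.476+37.05)×8.8 = 200.3.
P_w = ½ γ_w h₂² = 0.5×9.81×8.8² = 379.8. Total = 6.781+200.3+379.8 = 587.0 kN/m.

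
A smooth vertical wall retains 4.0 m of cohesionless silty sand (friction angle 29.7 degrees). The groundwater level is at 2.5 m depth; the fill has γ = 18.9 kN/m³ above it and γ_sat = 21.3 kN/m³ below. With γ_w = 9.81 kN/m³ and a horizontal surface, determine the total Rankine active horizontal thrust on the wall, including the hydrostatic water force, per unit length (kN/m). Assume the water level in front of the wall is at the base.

K_a = tan²(45° − φ/2) = 0.3374.
γ' = 21.3 − 9.81 = 11.49 kN/m³. Depth below WT = 1.5 m.
σ'_h at WT = K_a γ d_w = 15.94 kPa; at base = 15.94 + K_a γ' × 1.5 = 21.76 kPa.
P₁ (0–2.5 m) = ½×15.94×2.5 = 19.93. P₂ (2.5–4.0 m) = ½(15.94+21.76)×1.5 = 28.27.
P_w = ½ γ_w h₂² = 0.5×9.81×1.5² = 11.04. Total = 19.93+28.27+11.04 = 59.24 kN/m.

59.2 kN/m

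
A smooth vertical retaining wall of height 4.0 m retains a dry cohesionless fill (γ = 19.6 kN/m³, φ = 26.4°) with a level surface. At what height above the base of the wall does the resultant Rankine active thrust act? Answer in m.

K_a = 0.3844.
The pressure distribution is triangular, so the resultant acts at H/3 above the base = 4.0/3 = 1.333 m.

1.33 m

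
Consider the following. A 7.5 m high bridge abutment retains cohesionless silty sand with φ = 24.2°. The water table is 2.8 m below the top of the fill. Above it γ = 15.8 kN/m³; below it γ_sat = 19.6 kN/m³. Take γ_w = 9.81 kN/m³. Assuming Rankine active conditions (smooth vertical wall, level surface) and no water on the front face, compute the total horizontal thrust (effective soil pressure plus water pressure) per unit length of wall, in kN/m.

K_a = tan²(45° − φ/2) = 0.4185.
γ' = 19.6 − 9.81 = 9.790 kN/m³. Depth below WT = 4.7 m.
σ'_h at WT = K_a γ d_w = 18.52 kPa; at base = 18.52 + K_a γ' × 4.7 = 37.77 kPa.
P₁ (0–2.8 m) = ½×18.52×2.8 = 25.92. P₂ (2.8–7.5 m) = ½(18.52+37.77)×4.7 = 132.3.
P_w = ½ γ_w h₂² = 0.5×9.81×4.7² = 108.4. Total = 25.92+132.3+108.4 = 266.5 kN/m.

267 kN/m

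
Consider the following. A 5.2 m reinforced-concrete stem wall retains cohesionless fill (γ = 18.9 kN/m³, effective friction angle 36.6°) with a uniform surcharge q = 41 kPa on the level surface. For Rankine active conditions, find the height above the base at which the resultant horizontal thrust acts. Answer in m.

K_a = 0.2530.
Triangular part P₁ = ½K_aγH² = 64.64 at H/3 = 1.733 m; rectangular part P₂ = K_a q H = 53.93 at H/2 = 2.600 m.
ȳ = (P₁·1.733 + P₂·2.600)/(P₁+P₂) = 2.128 m.

2.13 m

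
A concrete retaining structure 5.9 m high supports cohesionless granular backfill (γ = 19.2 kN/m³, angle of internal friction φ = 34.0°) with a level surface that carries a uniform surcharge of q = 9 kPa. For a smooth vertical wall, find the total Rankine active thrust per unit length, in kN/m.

109 kN/m

K_a = tan²(45° − φ/2) = 0.2827.
Soil triangle: ½ K_a γ H² = 0.5×0.2827×19.2×5.9² = 94.48 kN/m.
Surcharge rectangle: K_a q H = 0.2827×9×5.9 = 15.01 kN/m.
Total = 94.48 + 15.01 = 109.5 kN/m.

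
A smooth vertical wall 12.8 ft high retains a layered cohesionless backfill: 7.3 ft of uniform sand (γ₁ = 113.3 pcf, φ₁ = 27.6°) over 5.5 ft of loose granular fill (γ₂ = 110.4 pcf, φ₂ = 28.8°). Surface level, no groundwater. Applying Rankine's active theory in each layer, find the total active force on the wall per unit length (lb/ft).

3280 lb/ft

K_a1 = tan²(45°−27.6°/2) = 0.3668; K_a2 = tan²(45°−28.8°/2) = 0.3498.
Layer 1: σ at base = K_a1 γ₁ h₁ = 303.4 psf; P₁ = ½×303.4×7.3 = 1107.
Layer 2: σ_v at top = γ₁h₁ = 827.1; σ_h top = K_a2×827.1 = 289.3; σ_h base = K_a2×(827.1+110.4×5.5) = 501.6.
P₂ = ½(289.3+501.6)×5.5 = 2175. Total P_a = 1107+2175 = 3282 lb/ft.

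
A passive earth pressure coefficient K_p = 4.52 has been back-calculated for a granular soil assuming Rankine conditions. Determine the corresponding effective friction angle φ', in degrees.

39.6°

K_p = (1+sin φ)/(1−sin φ) ⇒ sin φ = (K_p − 1)/(K_p + 1) = 0.6377.
φ = arcsin(0.6377) = 39.62°.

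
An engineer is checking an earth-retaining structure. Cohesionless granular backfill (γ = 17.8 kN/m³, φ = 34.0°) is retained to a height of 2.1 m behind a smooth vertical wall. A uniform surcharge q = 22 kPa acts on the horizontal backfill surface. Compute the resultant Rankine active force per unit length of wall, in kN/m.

24.2 kN/m

K_a = tan²(45° − φ/2) = 0.2827.
Soil triangle: ½ K_a γ H² = 0.5×0.2827×17.8×2.1² = 11.10 kN/m.
Surcharge rectangle: K_a q H = 0.2827×22×2.1 = 13.06 kN/m.
Total = 11.10 + 13.06 = 24.16 kN/m.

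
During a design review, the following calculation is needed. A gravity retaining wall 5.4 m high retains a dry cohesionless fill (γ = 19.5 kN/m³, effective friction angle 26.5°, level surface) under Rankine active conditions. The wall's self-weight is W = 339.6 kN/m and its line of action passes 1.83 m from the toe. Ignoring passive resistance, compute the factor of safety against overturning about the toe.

K_a = tan²(45° − 26.5°/2) = 0.3829.
P_a = ½K_aγH² = 0.5×0.3829×19.5×5.4² = 108.9 kN/m, acting at H/3 = 1.800 m above the base.
Overturning moment M_o = P_a × H/3 = 108.9 × 1.800 = 196.0.
Resisting moment M_r = W × 1.83 = 339.6 × 1.83 = 621.5.
FS_overturning = M_r/M_o = 621.5/196.0 = 3.171.

3.17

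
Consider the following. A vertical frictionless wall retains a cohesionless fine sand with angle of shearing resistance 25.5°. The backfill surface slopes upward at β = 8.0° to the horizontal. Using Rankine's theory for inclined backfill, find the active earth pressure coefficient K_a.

K_a = cos β · (cos β − √(cos²β − cos²φ)) / (cos β + √(cos²β − cos²φ)).
cos β = 0.9903, cos φ = 0.9026, √(cos²β − cos²φ) = 0.4074.
K_a = 0.9903 × (0.9903 − 0.4074)/(0.9903 + 0.4074) = 0.4130.

0.413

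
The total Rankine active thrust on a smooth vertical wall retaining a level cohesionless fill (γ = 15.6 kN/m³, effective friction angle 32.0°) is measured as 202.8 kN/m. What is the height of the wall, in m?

9.20 m

K_a = 0.3073. P_a = ½ K_a γ H² ⇒ H = √(2P_a/(K_a γ)).
H = √(2×202.8/(0.3073×15.6)) = 9.199 m.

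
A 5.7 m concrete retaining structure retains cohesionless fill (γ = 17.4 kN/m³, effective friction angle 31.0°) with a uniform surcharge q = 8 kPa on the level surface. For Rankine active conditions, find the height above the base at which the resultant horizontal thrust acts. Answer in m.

2.03 m

K_a = 0.3201.
Triangular part P₁ = ½K_aγH² = 90.48 at H/3 = 1.900 m; rectangular part P₂ = K_a q H = 14.60 at H/2 = 2.850 m.
ȳ = (P₁·1.900 + P₂·2.850)/(P₁+P₂) = 2.032 m.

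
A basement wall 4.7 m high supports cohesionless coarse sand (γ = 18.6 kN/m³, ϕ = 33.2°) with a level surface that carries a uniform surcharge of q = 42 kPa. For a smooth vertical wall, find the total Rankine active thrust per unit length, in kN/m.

118 kN/m

K_a = tan²(45° − φ/2) = 0.2924.
Soil triangle: ½ K_a γ H² = 0.5×0.2924×18.6×4.7² = 60.06 kN/m.
Surcharge rectangle: K_a q H = 0.2924×42×4.7 = 57.71 kN/m.
Total = 60.06 + 57.71 = 117.8 kN/m.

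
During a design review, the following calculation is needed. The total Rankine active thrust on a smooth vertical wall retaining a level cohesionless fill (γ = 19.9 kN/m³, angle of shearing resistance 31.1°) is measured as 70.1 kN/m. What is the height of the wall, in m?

K_a = 0.3188. P_a = ½ K_a γ H² ⇒ H = √(2P_a/(K_a γ)).
H = √(2×70.1/(0.3188×19.9)) = 4.701 m.

4.70 m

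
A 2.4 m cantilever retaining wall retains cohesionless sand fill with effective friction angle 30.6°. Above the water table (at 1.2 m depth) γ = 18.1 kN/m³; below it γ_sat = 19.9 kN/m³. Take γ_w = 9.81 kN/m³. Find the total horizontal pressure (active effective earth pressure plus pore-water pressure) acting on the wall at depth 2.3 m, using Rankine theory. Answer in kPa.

21.5 kPa

K_a = (1 − sin φ)/(1 + sin φ) = 0.3253.
γ' = 19.9 − 9.81 = 10.09 kN/m³.
Effective vertical stress at 2.3 m: σ'_v = 18.1×1.2 + 10.09×1.10 = 32.82 kPa.
σ'_h = K_a σ'_v = 0.3253 × 32.82 = 10.68 kPa; u = γ_w × 1.10 = 10.79 kPa.
Total σ_h = 10.68 + 10.79 = 21.47 kPa.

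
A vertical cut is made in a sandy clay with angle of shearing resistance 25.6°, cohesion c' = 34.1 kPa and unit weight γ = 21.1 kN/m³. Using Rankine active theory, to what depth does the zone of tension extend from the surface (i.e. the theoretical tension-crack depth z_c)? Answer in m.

K_a = tan²(45° − 25.6°/2) = 0.3966; √K_a = 0.6297.
The active pressure is zero where K_a γ z = 2c√K_a, so z_c = 2c/(γ√K_a) = 2×34.1/(21.1×0.6297) = 5.133 m.

5.13 m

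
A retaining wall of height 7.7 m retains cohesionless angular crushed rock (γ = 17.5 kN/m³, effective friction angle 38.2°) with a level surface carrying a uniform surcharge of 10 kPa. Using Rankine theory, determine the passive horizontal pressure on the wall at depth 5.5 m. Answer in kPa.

K_p = (1 + sin φ)/(1 − sin φ) = 4.241.
σ_v = γz + q = 17.5 × 5.5 + 10 = 106.2 kPa.
σ_h = K_p σ_v = 4.241 × 106.2 = 450.6 kPa.

451 kPa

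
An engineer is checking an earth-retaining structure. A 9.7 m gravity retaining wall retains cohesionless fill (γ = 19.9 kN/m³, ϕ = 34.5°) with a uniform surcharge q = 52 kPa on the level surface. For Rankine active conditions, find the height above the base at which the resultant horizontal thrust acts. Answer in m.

K_a = 0.2768.
Triangular part P₁ = ½K_aγH² = 259.1 at H/3 = 3.233 m; rectangular part P₂ = K_a q H = 139.6 at H/2 = 4.850 m.
ȳ = (P₁·3.233 + P₂·4.850)/(P₁+P₂) = 3.799 m.

3.80 m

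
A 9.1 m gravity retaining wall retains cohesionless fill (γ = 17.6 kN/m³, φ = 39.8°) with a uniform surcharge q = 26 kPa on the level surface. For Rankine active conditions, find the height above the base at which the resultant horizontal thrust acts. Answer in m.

3.41 m

K_a = 0.2194.
Triangular part P₁ = ½K_aγH² = 159.9 at H/3 = 3.033 m; rectangular part P₂ = K_a q H = 51.92 at H/2 = 4.550 m.
ȳ = (P₁·3.033 + P₂·4.550)/(P₁+P₂) = 3.405 m.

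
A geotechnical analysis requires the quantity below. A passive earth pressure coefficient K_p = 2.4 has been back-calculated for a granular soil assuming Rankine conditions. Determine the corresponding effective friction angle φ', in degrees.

24.3°

K_p = (1+sin φ)/(1−sin φ) ⇒ sin φ = (K_p − 1)/(K_p + 1) = 0.4118.
φ = arcsin(0.4118) = 24.32°.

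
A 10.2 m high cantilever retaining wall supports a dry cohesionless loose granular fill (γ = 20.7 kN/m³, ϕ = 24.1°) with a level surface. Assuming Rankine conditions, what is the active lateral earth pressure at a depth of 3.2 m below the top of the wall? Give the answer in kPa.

K_a = (1 − sin φ)/(1 + sin φ) = 0.4201.
σ_h = K_a γ z = 0.4201 × 20.7 × 3.2 = 27.83 kPa.

27.8 kPa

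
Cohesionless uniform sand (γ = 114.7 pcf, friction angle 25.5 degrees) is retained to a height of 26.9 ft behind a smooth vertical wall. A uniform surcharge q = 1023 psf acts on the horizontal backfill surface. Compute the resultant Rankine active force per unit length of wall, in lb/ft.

K_a = tan²(45° − φ/2) = 0.3981.
Soil triangle: ½ K_a γ H² = 0.5×0.3981×114.7×26.9² = 16520 lb/ft.
Surcharge rectangle: K_a q H = 0.3981×1023×26.9 = 10960 lb/ft.
Total = 16520 + 10960 = 27480 lb/ft.

27500 lb/ft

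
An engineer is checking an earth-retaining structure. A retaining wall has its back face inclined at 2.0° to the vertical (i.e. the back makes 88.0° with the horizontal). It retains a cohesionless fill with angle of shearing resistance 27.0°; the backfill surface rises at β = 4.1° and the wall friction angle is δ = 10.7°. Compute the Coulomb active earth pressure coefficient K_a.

K_a = sin²(α+φ) / [sin²α · sin(α−δ) · (1 + √{sin(φ+δ)sin(φ−β) / (sin(α−δ)sin(α+β))})²].
With α = 88.0°, φ = 27.0°, δ = 10.7°, β = 4.1°: K_a = 0.3777.

0.378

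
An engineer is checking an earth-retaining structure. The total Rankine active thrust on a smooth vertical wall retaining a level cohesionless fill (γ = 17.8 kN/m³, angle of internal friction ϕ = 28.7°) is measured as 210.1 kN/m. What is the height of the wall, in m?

8.20 m

K_a = 0.3511. P_a = ½ K_a γ H² ⇒ H = √(2P_a/(K_a γ)).
H = √(2×210.1/(0.3511×17.8)) = 8.199 m.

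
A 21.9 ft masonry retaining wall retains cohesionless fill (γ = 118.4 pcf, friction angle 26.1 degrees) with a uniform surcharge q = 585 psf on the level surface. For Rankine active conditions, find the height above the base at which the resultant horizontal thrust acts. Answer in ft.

K_a = 0.3889.
Triangular part P₁ = ½K_aγH² = 11040 at H/3 = 7.300 ft; rectangular part P₂ = K_a q H = 4983 at H/2 = 10.95 ft.
ȳ = (P₁·7.300 + P₂·10.95)/(P₁+P₂) = 8.435 ft.

8.43 ft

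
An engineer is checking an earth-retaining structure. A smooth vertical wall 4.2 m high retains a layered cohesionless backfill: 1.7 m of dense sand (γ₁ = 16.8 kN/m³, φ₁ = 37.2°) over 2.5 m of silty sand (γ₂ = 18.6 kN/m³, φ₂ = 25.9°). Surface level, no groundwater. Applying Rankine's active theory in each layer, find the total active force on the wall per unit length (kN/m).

K_a1 = tan²(45°−37.2°/2) = 0.2464; K_a2 = tan²(45°−25.9°/2) = 0.3920.
Layer 1: σ at base = K_a1 γ₁ h₁ = 7.038 kPa; P₁ = ½×7.038×1.7 = 5.982.
Layer 2: σ_v at top = γ₁h₁ = 28.56; σ_h top = K_a2×28.56 = 11.19; σ_h base = K_a2×(28.56+18.6×2.5) = 29.42.
P₂ = ½(11.19+29.42)×2.5 = 50.77. Total P_a = 5.982+50.77 = 56.75 kN/m.

56.8 kN/m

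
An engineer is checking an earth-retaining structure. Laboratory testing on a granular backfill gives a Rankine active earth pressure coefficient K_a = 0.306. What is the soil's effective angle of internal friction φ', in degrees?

K_a = tan²(45° − φ/2) ⇒ 45° − φ/2 = arctan(√0.306) = 28.95°.
φ = 2(45° − 28.95°) = 32.10°.

32.1°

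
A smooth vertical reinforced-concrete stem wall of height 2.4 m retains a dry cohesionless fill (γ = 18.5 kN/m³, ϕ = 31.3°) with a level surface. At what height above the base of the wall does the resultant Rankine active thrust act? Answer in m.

0.800 m

K_a = 0.3162.
The pressure distribution is triangular, so the resultant acts at H/3 above the base = 2.4/3 = 0.8000 m.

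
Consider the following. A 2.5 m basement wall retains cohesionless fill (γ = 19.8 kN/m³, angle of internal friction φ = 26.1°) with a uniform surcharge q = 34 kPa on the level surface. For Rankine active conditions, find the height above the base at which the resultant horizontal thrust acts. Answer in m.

K_a = 0.3889.
Triangular part P₁ = ½K_aγH² = 24.07 at H/3 = 0.8333 m; rectangular part P₂ = K_a q H = 33.06 at H/2 = 1.250 m.
ȳ = (P₁·0.8333 + P₂·1.250)/(P₁+P₂) = 1.074 m.

1.07 m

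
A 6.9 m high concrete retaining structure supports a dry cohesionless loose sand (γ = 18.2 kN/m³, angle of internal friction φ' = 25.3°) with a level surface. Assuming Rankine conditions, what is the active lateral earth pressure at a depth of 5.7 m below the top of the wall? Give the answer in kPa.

K_a = (1 − sin φ)/(1 + sin φ) = 0.4012.
σ_h = K_a γ z = 0.4012 × 18.2 × 5.7 = 41.62 kPa.

41.6 kPa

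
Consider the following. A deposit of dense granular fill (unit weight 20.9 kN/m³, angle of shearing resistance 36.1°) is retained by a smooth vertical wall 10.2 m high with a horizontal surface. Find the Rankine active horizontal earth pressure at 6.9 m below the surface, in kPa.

K_a = (1 − sin φ)/(1 + sin φ) = 0.2585.
σ_h = K_a γ z = 0.2585 × 20.9 × 6.9 = 37.28 kPa.

37.3 kPa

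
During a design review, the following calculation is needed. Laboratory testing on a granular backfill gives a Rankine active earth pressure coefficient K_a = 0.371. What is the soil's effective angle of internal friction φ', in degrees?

K_a = tan²(45° − φ/2) ⇒ 45° − φ/2 = arctan(√0.371) = 31.35°.
φ = 2(45° − 31.35°) = 27.31°.

27.3°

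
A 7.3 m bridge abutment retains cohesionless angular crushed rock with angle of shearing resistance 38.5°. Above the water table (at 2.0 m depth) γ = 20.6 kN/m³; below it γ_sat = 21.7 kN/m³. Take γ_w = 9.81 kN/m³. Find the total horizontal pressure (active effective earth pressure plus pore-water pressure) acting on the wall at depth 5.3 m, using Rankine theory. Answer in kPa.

K_a = (1 − sin φ)/(1 + sin φ) = 0.2327.
γ' = 21.7 − 9.81 = 11.89 kN/m³.
Effective vertical stress at 5.3 m: σ'_v = 20.6×2.0 + 11.89×3.30 = 80.44 kPa.
σ'_h = K_a σ'_v = 0.2327 × 80.44 = 18.71 kPa; u = γ_w × 3.30 = 32.37 kPa.
Total σ_h = 18.71 + 32.37 = 51.09 kPa.

51.1 kPa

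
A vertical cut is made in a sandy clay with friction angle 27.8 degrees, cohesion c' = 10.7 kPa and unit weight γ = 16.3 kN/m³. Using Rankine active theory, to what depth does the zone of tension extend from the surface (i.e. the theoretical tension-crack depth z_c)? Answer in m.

K_a = tan²(45° − 27.8°/2) = 0.3639; √K_a = 0.6032.
The active pressure is zero where K_a γ z = 2c√K_a, so z_c = 2c/(γ√K_a) = 2×10.7/(16.3×0.6032) = 2.176 m.

2.18 m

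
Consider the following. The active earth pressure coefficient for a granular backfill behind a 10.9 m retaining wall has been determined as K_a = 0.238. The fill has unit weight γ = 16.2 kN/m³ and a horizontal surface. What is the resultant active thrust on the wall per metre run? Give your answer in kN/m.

P = ½ K_a γ H² = 0.5 × 0.238 × 16.2 × 10.9² = 229.0 kN/m.

229 kN/m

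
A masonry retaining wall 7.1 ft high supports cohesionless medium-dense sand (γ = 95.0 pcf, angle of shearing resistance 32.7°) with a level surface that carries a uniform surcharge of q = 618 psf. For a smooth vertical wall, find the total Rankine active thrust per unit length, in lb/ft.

K_a = tan²(45° − φ/2) = 0.2985.
Soil triangle: ½ K_a γ H² = 0.5×0.2985×95.0×7.1² = 714.7 lb/ft.
Surcharge rectangle: K_a q H = 0.2985×618×7.1 = 1310 lb/ft.
Total = 714.7 + 1310 = 2025 lb/ft.

2020 lb/ft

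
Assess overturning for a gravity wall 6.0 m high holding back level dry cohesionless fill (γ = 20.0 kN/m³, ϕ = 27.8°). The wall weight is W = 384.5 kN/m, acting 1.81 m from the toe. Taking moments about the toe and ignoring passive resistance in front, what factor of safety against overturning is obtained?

K_a = tan²(45° − 27.8°/2) = 0.3639.
P_a = ½K_aγH² = 0.5×0.3639×20.0×6.0² = 131.0 kN/m, acting at H/3 = 2.000 m above the base.
Overturning moment M_o = P_a × H/3 = 131.0 × 2.000 = 262.0.
Resisting moment M_r = W × 1.81 = 384.5 × 1.81 = 695.9.
FS_overturning = M_r/M_o = 695.9/262.0 = 2.656.

2.66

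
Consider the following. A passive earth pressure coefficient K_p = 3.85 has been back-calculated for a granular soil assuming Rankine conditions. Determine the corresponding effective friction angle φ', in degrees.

36.0°

K_p = (1+sin φ)/(1−sin φ) ⇒ sin φ = (K_p − 1)/(K_p + 1) = 0.5876.
φ = arcsin(0.5876) = 35.99°.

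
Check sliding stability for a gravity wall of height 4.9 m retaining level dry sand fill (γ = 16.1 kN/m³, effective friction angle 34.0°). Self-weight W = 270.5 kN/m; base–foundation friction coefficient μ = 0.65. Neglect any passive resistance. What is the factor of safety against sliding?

K_a = tan²(45° − 34.0°/2) = 0.2827.
P_a = ½K_aγH² = 0.5×0.2827×16.1×4.9² = 54.64 kN/m, acting at H/3 = 1.633 m above the base.
FS_sliding = μW / P_a = 0.65×270.5 / 54.64 = 3.218.

3.22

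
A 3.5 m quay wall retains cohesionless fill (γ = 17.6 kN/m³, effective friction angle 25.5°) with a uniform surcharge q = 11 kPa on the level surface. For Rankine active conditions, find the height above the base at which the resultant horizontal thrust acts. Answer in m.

1.32 m

K_a = 0.3981.
Triangular part P₁ = ½K_aγH² = 42.92 at H/3 = 1.167 m; rectangular part P₂ = K_a q H = 15.33 at H/2 = 1.750 m.
ȳ = (P₁·1.167 + P₂·1.750)/(P₁+P₂) = 1.320 m.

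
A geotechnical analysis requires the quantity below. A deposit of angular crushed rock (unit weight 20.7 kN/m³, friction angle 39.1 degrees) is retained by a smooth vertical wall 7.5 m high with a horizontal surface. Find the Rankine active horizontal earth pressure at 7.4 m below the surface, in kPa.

K_a = (1 − sin φ)/(1 + sin φ) = 0.2265.
σ_h = K_a γ z = 0.2265 × 20.7 × 7.4 = 34.69 kPa.

34.7 kPa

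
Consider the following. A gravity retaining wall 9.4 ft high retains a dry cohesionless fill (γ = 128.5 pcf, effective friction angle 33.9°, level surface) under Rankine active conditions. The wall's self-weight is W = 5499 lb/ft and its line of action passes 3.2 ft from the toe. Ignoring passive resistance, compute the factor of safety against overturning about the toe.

K_a = tan²(45° − 33.9°/2) = 0.2839.
P_a = ½K_aγH² = 0.5×0.2839×128.5×9.4² = 1612 lb/ft, acting at H/3 = 3.133 ft above the base.
Overturning moment M_o = P_a × H/3 = 1612 × 3.133 = 5050.
Resisting moment M_r = W × 3.2 = 5499 × 3.2 = 17600.
FS_overturning = M_r/M_o = 17600/5050 = 3.484.

3.48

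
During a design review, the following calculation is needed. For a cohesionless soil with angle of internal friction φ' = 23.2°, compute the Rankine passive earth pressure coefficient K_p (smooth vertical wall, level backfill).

K_p = (1 + sin φ)/(1 − sin φ) = tan²(45° + 23.2°/2) = 2.300.

2.30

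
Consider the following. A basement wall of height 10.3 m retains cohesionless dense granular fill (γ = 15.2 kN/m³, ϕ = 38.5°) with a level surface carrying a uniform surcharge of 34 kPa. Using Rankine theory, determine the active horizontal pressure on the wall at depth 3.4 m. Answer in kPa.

19.9 kPa

K_a = (1 − sin φ)/(1 + sin φ) = 0.2327.
σ_v = γz + q = 15.2 × 3.4 + 34 = 85.68 kPa.
σ_h = K_a σ_v = 0.2327 × 85.68 = 19.93 kPa.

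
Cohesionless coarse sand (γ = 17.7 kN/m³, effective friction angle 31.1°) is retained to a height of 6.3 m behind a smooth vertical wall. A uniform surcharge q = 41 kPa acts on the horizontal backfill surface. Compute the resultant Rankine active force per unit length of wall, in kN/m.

K_a = tan²(45° − φ/2) = 0.3188.
Soil triangle: ½ K_a γ H² = 0.5×0.3188×17.7×6.3² = 112.0 kN/m.
Surcharge rectangle: K_a q H = 0.3188×41×6.3 = 82.35 kN/m.
Total = 112.0 + 82.35 = 194.3 kN/m.

194 kN/m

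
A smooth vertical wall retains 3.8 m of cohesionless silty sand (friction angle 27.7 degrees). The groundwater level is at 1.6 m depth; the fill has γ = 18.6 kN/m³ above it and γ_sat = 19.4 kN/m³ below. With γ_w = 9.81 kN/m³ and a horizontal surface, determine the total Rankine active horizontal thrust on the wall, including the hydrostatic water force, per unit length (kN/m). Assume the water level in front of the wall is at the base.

64.8 kN/m

K_a = tan²(45° − φ/2) = 0.3653.
γ' = 19.4 − 9.81 = 9.590 kN/m³. Depth below WT = 2.2 m.
σ'_h at WT = K_a γ d_w = 10.87 kPa; at base = 10.87 + K_a γ' × 2.2 = 18.58 kPa.
P₁ (0–1.6 m) = ½×10.87×1.6 = 8.698. P₂ (1.6–3.8 m) = ½(10.87+18.58)×2.2 = 32.40.
P_w = ½ γ_w h₂² = 0.5×9.81×2.2² = 23.74. Total = 8.698+32.40+23.74 = 64.84 kN/m.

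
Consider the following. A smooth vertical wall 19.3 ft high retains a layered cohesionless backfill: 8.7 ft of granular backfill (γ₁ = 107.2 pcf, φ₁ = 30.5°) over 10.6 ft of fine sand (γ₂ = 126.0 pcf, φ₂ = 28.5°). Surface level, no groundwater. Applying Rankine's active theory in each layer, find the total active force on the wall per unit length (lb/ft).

7330 lb/ft

K_a1 = tan²(45°−30.5°/2) = 0.3267; K_a2 = tan²(45°−28.5°/2) = 0.3540.
Layer 1: σ at base = K_a1 γ₁ h₁ = 304.7 psf; P₁ = ½×304.7×8.7 = 1325.
Layer 2: σ_v at top = γ₁h₁ = 932.6; σ_h top = K_a2×932.6 = 330.1; σ_h base = K_a2×(932.6+126.0×10.6) = 802.8.
P₂ = ½(330.1+802.8)×10.6 = 6005. Total P_a = 1325+6005 = 7330 lb/ft.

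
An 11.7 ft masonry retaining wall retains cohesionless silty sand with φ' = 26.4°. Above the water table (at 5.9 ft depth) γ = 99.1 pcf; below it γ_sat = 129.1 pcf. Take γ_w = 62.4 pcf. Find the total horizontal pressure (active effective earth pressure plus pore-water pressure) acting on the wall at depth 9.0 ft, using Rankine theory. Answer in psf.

498 psf

K_a = (1 − sin φ)/(1 + sin φ) = 0.3844.
γ' = 129.1 − 62.4 = 66.70 pcf.
Effective vertical stress at 9.0 ft: σ'_v = 99.1×5.9 + 66.70×3.10 = 791.5 psf.
σ'_h = K_a σ'_v = 0.3844 × 791.5 = 304.3 psf; u = γ_w × 3.10 = 193.4 psf.
Total σ_h = 304.3 + 193.4 = 497.7 psf.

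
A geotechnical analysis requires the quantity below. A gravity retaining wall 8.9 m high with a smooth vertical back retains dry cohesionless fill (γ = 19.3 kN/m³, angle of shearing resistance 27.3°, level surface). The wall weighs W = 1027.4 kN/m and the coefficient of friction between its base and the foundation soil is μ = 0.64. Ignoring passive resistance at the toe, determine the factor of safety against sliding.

K_a = tan²(45° − 27.3°/2) = 0.3711.
P_a = ½K_aγH² = 0.5×0.3711×19.3×8.9² = 283.7 kN/m, acting at H/3 = 2.967 m above the base.
FS_sliding = μW / P_a = 0.64×1027.4 / 283.7 = 2.318.

2.32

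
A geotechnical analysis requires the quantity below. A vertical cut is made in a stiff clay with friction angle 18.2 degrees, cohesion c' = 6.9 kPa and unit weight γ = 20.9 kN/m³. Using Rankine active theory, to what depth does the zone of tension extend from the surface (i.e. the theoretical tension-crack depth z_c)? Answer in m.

K_a = tan²(45° − 18.2°/2) = 0.5240; √K_a = 0.7239.
The active pressure is zero where K_a γ z = 2c√K_a, so z_c = 2c/(γ√K_a) = 2×6.9/(20.9×0.7239) = 0.9122 m.

0.912 m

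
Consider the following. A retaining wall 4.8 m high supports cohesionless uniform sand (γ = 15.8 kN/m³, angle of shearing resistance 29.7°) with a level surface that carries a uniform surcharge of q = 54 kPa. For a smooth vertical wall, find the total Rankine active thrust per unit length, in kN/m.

K_a = tan²(45° − φ/2) = 0.3374.
Soil triangle: ½ K_a γ H² = 0.5×0.3374×15.8×4.8² = 61.41 kN/m.
Surcharge rectangle: K_a q H = 0.3374×54×4.8 = 87.45 kN/m.
Total = 61.41 + 87.45 = 148.9 kN/m.

149 kN/m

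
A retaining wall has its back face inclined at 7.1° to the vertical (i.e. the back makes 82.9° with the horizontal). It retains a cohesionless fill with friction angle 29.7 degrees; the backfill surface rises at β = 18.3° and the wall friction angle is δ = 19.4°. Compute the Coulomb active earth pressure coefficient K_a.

0.485

K_a = sin²(α+φ) / [sin²α · sin(α−δ) · (1 + √{sin(φ+δ)sin(φ−β) / (sin(α−δ)sin(α+β))})²].
With α = 82.9°, φ = 29.7°, δ = 19.4°, β = 18.3°: K_a = 0.4847.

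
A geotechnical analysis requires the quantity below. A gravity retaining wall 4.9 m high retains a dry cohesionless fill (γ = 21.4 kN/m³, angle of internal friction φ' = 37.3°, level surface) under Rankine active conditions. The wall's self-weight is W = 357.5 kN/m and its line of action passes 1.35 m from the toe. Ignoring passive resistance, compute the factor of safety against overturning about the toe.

4.69

K_a = tan²(45° − 37.3°/2) = 0.2453.
P_a = ½K_aγH² = 0.5×0.2453×21.4×4.9² = 63.03 kN/m, acting at H/3 = 1.633 m above the base.
Overturning moment M_o = P_a × H/3 = 63.03 × 1.633 = 102.9.
Resisting moment M_r = W × 1.35 = 357.5 × 1.35 = 482.6.
FS_overturning = M_r/M_o = 482.6/102.9 = 4.688.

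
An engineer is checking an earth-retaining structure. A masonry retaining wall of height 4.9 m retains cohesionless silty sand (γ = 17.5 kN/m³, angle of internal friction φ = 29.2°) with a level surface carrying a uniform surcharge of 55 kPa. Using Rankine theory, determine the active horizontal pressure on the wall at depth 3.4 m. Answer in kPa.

39.4 kPa

K_a = (1 − sin φ)/(1 + sin φ) = 0.3442.
σ_v = γz + q = 17.5 × 3.4 + 55 = 114.5 kPa.
σ_h = K_a σ_v = 0.3442 × 114.5 = 39.41 kPa.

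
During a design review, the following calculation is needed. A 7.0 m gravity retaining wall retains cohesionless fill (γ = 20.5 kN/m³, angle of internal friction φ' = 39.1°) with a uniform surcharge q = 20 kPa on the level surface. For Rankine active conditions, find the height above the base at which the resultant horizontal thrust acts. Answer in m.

K_a = 0.2265.
Triangular part P₁ = ½K_aγH² = 113.8 at H/3 = 2.333 m; rectangular part P₂ = K_a q H = 31.71 at H/2 = 3.500 m.
ȳ = (P₁·2.333 + P₂·3.500)/(P₁+P₂) = 2.588 m.

2.59 m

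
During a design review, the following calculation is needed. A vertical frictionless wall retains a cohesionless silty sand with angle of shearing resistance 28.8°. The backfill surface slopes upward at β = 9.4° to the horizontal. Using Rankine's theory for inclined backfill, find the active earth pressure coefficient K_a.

K_a = cos β · (cos β − √(cos²β − cos²φ)) / (cos β + √(cos²β − cos²φ)).
cos β = 0.9866, cos φ = 0.8763, √(cos²β − cos²φ) = 0.4532.
K_a = 0.9866 × (0.9866 − 0.4532)/(0.9866 + 0.4532) = 0.3655.

0.365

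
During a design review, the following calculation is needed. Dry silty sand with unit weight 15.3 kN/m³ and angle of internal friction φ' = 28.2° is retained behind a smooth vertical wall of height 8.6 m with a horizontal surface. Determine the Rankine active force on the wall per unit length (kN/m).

K_a = tan²(45° − φ/2) = 0.3582.
P_a = ½ K_a γ H² = 0.5 × 0.3582 × 15.3 × 8.6² = 202.7 kN/m.

203 kN/m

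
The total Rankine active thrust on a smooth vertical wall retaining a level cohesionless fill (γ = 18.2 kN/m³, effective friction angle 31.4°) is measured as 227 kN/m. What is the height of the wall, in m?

8.90 m

K_a = 0.3149. P_a = ½ K_a γ H² ⇒ H = √(2P_a/(K_a γ)).
H = √(2×227/(0.3149×18.2)) = 8.900 m.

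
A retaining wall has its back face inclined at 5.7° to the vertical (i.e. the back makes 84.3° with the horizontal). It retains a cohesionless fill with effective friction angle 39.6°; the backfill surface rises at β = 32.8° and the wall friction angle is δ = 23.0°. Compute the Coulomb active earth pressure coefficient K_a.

K_a = sin²(α+φ) / [sin²α · sin(α−δ) · (1 + √{sin(φ+δ)sin(φ−β) / (sin(α−δ)sin(α+β))})²].
With α = 84.3°, φ = 39.6°, δ = 23.0°, β = 32.8°: K_a = 0.4245.

0.425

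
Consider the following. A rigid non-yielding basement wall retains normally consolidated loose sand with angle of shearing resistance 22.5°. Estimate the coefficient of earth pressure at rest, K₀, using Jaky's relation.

K₀ = 1 − sin φ' = 1 − sin 22.5° = 0.6173.

0.617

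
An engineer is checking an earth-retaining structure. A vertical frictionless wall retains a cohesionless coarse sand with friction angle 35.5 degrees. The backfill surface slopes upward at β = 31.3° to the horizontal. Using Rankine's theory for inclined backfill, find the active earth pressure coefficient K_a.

0.456

K_a = cos β · (cos β − √(cos²β − cos²φ)) / (cos β + √(cos²β − cos²φ)).
cos β = 0.8545, cos φ = 0.8141, √(cos²β − cos²φ) = 0.2595.
K_a = 0.8545 × (0.8545 − 0.2595)/(0.8545 + 0.2595) = 0.4564.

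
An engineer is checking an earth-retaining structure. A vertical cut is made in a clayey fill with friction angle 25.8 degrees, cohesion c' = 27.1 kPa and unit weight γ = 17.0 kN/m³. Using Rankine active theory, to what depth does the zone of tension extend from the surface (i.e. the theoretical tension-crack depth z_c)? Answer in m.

5.08 m

K_a = tan²(45° − 25.8°/2) = 0.3935; √K_a = 0.6273.
The active pressure is zero where K_a γ z = 2c√K_a, so z_c = 2c/(γ√K_a) = 2×27.1/(17.0×0.6273) = 5.082 m.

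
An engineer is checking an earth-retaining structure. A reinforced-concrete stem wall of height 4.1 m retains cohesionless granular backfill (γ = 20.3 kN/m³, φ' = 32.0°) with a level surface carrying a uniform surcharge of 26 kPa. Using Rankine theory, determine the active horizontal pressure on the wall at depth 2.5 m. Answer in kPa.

K_a = (1 − sin φ)/(1 + sin φ) = 0.3073.
σ_v = γz + q = 20.3 × 2.5 + 26 = 76.75 kPa.
σ_h = K_a σ_v = 0.3073 × 76.75 = 23.58 kPa.

23.6 kPa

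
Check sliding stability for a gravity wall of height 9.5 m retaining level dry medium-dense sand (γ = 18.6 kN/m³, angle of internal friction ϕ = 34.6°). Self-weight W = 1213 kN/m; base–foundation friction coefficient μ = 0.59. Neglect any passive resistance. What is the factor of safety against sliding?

3.09

K_a = tan²(45° − 34.6°/2) = 0.2756.
P_a = ½K_aγH² = 0.5×0.2756×18.6×9.5² = 231.3 kN/m, acting at H/3 = 3.167 m above the base.
FS_sliding = μW / P_a = 0.59×1213 / 231.3 = 3.093.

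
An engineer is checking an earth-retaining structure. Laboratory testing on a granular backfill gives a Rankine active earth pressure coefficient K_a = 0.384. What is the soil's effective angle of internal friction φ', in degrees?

26.4°

K_a = tan²(45° − φ/2) ⇒ 45° − φ/2 = arctan(√0.384) = 31.79°.
φ = 2(45° − 31.79°) = 26.43°.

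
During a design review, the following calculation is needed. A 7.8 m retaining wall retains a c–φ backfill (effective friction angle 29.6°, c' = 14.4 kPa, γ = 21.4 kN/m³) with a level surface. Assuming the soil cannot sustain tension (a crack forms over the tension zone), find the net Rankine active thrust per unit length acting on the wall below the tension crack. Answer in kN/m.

K_a = 0.3387; √K_a = 0.5820.
Tension-crack depth z_c = 2c/(γ√K_a) = 2×14.4/(21.4×0.5820) = 2.312 m.
σ_a at base = K_a γ H − 2c√K_a = 0.3387×21.4×7.8 − 2×14.4×0.5820 = 39.78 kPa.
P_a = ½ × 39.78 × (H − z_c) = 0.5×39.78×5.488 = 109.2 kN/m.

109 kN/m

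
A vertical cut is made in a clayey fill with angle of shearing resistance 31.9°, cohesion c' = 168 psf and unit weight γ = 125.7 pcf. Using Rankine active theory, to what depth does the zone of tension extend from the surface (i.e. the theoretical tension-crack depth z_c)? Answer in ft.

4.81 ft

K_a = tan²(45° − 31.9°/2) = 0.3085; √K_a = 0.5555.
The active pressure is zero where K_a γ z = 2c√K_a, so z_c = 2c/(γ√K_a) = 2×168/(125.7×0.5555) = 4.812 ft.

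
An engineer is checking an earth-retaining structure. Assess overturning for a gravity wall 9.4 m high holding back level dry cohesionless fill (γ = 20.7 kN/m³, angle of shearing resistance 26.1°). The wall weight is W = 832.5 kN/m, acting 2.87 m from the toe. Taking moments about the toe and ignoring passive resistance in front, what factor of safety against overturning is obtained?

2.14

K_a = tan²(45° − 26.1°/2) = 0.3889.
P_a = ½K_aγH² = 0.5×0.3889×20.7×9.4² = 355.7 kN/m, acting at H/3 = 3.133 m above the base.
Overturning moment M_o = P_a × H/3 = 355.7 × 3.133 = 1115.
Resisting moment M_r = W × 2.87 = 832.5 × 2.87 = 2389.
FS_overturning = M_r/M_o = 2389/1115 = 2.144.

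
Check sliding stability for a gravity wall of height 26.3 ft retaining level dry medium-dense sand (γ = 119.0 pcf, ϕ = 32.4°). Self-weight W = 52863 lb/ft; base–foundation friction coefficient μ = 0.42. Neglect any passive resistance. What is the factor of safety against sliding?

1.78

K_a = tan²(45° − 32.4°/2) = 0.3022.
P_a = ½K_aγH² = 0.5×0.3022×119.0×26.3² = 12440 lb/ft, acting at H/3 = 8.767 ft above the base.
FS_sliding = μW / P_a = 0.42×52863 / 12440 = 1.785.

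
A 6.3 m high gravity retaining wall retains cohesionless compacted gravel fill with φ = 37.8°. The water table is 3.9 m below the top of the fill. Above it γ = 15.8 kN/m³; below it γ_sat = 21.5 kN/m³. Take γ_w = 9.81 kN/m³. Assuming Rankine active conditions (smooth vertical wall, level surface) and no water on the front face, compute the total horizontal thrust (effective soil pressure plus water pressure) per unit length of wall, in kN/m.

K_a = tan²(45° − φ/2) = 0.2400.
γ' = 21.5 − 9.81 = 11.69 kN/m³. Depth below WT = 2.4 m.
σ'_h at WT = K_a γ d_w = 14.79 kPa; at base = 14.79 + K_a γ' × 2.4 = 21.52 kPa.
P₁ (0–3.9 m) = ½×14.79×3.9 = 28.84. P₂ (3.9–6.3 m) = ½(14.79+21.52)×2.4 = 43.57.
P_w = ½ γ_w h₂² = 0.5×9.81×2.4² = 28.25. Total = 28.84+43.57+28.25 = 100.7 kN/m.

101 kN/m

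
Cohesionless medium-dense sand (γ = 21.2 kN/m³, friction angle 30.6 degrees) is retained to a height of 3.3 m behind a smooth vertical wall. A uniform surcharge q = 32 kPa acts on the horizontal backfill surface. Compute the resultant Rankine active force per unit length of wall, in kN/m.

71.9 kN/m

K_a = tan²(45° − φ/2) = 0.3253.
Soil triangle: ½ K_a γ H² = 0.5×0.3253×21.2×3.3² = 37.56 kN/m.
Surcharge rectangle: K_a q H = 0.3253×32×3.3 = 34.36 kN/m.
Total = 37.56 + 34.36 = 71.91 kN/m.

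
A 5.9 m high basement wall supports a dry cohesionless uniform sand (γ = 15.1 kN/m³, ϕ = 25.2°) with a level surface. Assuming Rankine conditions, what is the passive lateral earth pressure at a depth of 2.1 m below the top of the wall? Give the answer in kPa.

78.7 kPa

K_p = (1 + sin φ)/(1 − sin φ) = 2.483.
σ_h = K_p γ z = 2.483 × 15.1 × 2.1 = 78.74 kPa.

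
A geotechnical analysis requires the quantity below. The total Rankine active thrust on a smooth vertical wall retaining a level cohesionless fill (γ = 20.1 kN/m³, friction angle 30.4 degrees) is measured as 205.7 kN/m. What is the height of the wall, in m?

7.90 m

K_a = 0.3280. P_a = ½ K_a γ H² ⇒ H = √(2P_a/(K_a γ)).
H = √(2×205.7/(0.3280×20.1)) = 7.900 m.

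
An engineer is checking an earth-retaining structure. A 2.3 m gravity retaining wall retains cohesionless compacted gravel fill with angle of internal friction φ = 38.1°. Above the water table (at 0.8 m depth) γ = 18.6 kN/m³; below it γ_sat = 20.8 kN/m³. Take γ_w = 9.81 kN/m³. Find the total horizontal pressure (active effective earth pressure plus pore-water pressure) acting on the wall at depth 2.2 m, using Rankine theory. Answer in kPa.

K_a = (1 − sin φ)/(1 + sin φ) = 0.2368.
γ' = 20.8 − 9.81 = 10.99 kN/m³.
Effective vertical stress at 2.2 m: σ'_v = 18.6×0.8 + 10.99×1.40 = 30.27 kPa.
σ'_h = K_a σ'_v = 0.2368 × 30.27 = 7.168 kPa; u = γ_w × 1.40 = 13.73 kPa.
Total σ_h = 7.168 + 13.73 = 20.90 kPa.

20.9 kPa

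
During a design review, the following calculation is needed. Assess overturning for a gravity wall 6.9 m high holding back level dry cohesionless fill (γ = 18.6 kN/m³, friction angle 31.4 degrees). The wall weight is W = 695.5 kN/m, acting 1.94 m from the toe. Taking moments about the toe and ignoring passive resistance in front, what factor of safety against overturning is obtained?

K_a = tan²(45° − 31.4°/2) = 0.3149.
P_a = ½K_aγH² = 0.5×0.3149×18.6×6.9² = 139.4 kN/m, acting at H/3 = 2.300 m above the base.
Overturning moment M_o = P_a × H/3 = 139.4 × 2.300 = 320.7.
Resisting moment M_r = W × 1.94 = 695.5 × 1.94 = 1349.
FS_overturning = M_r/M_o = 1349/320.7 = 4.207.

4.21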